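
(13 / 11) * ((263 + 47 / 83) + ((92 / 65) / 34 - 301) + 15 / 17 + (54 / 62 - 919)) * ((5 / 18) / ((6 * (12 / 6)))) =-1357097791 / 51964308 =-26.12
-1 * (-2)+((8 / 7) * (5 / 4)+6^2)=276 / 7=39.43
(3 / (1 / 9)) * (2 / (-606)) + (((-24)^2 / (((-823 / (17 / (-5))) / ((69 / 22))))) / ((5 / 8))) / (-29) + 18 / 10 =861198048 / 662905925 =1.30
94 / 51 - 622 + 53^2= 111631 / 51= 2188.84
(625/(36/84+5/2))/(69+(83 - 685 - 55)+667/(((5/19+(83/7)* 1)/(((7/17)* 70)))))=0.21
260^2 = 67600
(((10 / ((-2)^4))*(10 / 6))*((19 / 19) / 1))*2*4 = 25 / 3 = 8.33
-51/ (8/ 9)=-459/ 8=-57.38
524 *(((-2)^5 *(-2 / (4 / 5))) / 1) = 41920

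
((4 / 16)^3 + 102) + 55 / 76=124931 / 1216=102.74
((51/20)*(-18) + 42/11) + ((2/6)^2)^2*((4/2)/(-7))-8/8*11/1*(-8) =2863697/62370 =45.91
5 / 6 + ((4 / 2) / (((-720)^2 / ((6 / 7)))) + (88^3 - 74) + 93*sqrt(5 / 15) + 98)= 31*sqrt(3) + 206084642401 / 302400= 681550.53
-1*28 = -28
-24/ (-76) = 6/ 19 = 0.32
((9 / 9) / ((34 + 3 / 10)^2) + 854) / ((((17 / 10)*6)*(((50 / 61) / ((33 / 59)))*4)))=1982851299 / 138825820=14.28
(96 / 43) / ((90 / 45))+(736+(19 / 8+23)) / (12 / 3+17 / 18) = 2374305 / 15308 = 155.10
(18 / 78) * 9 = 27 / 13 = 2.08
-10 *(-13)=130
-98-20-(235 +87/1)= -440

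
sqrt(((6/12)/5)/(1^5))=sqrt(10)/10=0.32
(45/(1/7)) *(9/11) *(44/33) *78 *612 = 16403825.45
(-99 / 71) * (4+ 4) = -792 / 71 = -11.15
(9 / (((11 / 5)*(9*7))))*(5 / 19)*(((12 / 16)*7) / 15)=5 / 836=0.01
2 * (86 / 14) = 86 / 7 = 12.29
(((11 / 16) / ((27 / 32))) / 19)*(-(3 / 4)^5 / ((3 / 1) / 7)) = -231 / 9728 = -0.02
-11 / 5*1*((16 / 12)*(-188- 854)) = 45848 / 15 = 3056.53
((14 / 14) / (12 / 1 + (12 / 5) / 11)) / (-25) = -11 / 3360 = -0.00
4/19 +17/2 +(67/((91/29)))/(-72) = 1047439/124488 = 8.41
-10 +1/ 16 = -159/ 16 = -9.94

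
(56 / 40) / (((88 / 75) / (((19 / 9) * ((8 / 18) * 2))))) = 665 / 297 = 2.24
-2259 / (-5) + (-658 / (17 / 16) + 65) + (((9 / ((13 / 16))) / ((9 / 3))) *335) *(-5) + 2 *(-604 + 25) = -8226846 / 1105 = -7445.11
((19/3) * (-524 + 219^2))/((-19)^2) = 47437/57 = 832.23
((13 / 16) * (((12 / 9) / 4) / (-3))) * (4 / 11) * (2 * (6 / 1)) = -13 / 33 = -0.39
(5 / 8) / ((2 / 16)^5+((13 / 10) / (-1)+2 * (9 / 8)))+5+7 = 1970236 / 155653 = 12.66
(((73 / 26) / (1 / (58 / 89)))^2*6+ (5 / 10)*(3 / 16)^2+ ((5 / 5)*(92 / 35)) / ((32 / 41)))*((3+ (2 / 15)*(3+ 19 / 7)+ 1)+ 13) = 210029966520799 / 503760391680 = 416.92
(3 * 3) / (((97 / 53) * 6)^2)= 2809 / 37636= 0.07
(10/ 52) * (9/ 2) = 45/ 52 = 0.87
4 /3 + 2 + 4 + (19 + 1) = 82 /3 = 27.33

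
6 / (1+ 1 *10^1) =6 / 11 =0.55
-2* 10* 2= -40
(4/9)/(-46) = -2/207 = -0.01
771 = 771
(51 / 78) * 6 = 51 / 13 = 3.92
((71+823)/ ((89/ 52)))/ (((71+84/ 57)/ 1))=294424/ 40851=7.21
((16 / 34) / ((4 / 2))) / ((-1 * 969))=-4 / 16473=-0.00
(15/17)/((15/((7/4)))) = 7/68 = 0.10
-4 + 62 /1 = 58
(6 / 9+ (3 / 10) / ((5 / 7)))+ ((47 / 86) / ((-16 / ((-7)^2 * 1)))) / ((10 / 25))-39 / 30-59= -13085257 / 206400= -63.40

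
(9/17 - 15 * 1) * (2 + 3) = -1230/17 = -72.35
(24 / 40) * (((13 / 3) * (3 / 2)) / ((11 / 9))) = 351 / 110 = 3.19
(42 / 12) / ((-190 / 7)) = -49 / 380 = -0.13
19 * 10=190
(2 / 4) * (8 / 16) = 0.25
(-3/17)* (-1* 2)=6/17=0.35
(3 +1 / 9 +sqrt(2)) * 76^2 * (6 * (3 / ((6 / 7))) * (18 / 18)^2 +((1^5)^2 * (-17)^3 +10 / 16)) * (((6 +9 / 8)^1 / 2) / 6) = -1878796703 / 36 -268399529 * sqrt(2) / 16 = -75912188.18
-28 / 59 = -0.47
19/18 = 1.06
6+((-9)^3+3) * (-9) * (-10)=-65334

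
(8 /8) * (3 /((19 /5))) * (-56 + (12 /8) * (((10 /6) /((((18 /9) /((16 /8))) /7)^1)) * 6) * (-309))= -25658.68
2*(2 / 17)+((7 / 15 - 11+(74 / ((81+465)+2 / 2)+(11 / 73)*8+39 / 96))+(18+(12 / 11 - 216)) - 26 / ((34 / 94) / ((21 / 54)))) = -2509815901951 / 10752619680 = -233.41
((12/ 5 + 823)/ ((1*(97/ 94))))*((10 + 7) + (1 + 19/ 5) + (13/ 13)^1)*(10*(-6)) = -530699184/ 485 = -1094225.12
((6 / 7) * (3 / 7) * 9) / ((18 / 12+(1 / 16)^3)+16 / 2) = 221184 / 635579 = 0.35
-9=-9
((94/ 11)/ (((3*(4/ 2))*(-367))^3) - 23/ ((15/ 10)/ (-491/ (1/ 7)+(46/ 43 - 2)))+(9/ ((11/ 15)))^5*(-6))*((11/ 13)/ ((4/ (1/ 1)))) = -59811565774880104946693/ 174769034934512304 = -342232.05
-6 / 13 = -0.46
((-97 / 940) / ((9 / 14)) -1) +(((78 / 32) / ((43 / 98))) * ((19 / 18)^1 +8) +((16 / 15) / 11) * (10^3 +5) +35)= 2906743589 / 16006320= 181.60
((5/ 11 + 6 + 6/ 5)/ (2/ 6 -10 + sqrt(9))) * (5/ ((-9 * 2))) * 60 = 19.14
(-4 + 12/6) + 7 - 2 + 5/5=4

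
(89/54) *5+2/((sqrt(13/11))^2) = 9.93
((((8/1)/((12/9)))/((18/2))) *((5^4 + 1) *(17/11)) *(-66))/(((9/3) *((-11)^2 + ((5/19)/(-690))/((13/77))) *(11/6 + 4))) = -2901945696/144351515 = -20.10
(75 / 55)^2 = 225 / 121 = 1.86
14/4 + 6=19/2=9.50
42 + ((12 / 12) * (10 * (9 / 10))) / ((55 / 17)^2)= 129651 / 3025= 42.86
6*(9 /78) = 9 /13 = 0.69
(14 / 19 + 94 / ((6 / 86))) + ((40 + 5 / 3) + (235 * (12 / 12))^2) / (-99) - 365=2397265 / 5643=424.82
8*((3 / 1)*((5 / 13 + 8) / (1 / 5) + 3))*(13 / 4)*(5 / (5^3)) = 3504 / 25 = 140.16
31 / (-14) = -31 / 14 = -2.21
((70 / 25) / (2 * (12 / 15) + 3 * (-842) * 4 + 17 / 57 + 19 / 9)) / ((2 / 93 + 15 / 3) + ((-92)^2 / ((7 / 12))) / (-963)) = 27793143 / 1007118572246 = 0.00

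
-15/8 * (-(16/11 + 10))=945/44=21.48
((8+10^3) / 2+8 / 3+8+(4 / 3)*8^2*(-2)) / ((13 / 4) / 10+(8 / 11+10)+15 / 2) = 151360 / 8163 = 18.54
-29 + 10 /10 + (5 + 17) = -6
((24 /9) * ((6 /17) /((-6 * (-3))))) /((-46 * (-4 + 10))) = -0.00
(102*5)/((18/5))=425/3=141.67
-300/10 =-30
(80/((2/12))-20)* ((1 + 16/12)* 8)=25760/3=8586.67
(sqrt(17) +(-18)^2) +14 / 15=sqrt(17) +4874 / 15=329.06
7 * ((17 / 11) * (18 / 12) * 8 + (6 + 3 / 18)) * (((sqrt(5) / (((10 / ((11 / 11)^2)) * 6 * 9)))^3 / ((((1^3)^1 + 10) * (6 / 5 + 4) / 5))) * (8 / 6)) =11417 * sqrt(5) / 17833742784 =0.00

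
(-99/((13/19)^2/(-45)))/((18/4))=357390/169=2114.73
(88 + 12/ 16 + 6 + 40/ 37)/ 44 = 14183/ 6512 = 2.18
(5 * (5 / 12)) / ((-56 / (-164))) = 1025 / 168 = 6.10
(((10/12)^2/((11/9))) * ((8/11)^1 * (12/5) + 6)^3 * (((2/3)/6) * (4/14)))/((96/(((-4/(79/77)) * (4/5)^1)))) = -715822/2628725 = -0.27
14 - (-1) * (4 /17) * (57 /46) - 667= -255209 /391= -652.71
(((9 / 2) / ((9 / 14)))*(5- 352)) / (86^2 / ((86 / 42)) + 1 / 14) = -34006 / 50569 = -0.67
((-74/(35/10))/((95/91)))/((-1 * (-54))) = -962/2565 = -0.38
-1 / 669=-0.00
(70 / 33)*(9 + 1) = 700 / 33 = 21.21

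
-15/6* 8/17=-20/17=-1.18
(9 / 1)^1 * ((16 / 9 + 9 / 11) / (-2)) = -257 / 22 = -11.68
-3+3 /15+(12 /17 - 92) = -7998 /85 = -94.09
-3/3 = -1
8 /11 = 0.73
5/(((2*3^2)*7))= 5/126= 0.04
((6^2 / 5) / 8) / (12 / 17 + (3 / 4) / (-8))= 272 / 185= 1.47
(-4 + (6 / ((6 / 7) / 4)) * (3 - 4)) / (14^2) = -8 / 49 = -0.16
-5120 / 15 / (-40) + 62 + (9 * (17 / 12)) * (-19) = -10303 / 60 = -171.72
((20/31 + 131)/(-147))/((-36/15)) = 2915/7812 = 0.37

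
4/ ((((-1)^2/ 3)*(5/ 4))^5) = 995328/ 3125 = 318.50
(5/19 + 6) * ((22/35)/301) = 374/28595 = 0.01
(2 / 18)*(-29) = -29 / 9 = -3.22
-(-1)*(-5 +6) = 1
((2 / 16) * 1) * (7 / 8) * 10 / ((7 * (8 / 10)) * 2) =25 / 256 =0.10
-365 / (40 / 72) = -657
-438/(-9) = 146/3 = 48.67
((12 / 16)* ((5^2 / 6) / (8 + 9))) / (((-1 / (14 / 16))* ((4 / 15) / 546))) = -716625 / 2176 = -329.33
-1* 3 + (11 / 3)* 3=8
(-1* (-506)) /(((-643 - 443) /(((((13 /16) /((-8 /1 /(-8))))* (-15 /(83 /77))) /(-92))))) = -55055 /961472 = -0.06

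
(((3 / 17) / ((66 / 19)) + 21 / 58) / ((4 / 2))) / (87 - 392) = -2239 / 3308030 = -0.00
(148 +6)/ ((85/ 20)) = 616/ 17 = 36.24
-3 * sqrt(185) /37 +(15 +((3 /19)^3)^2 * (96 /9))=705695991 /47045881 - 3 * sqrt(185) /37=13.90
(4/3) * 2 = 8/3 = 2.67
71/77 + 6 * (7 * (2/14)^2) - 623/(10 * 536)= 686349/412720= 1.66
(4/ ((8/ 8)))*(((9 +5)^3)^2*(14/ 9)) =421654016/ 9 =46850446.22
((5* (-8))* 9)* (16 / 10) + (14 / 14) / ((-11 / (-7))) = -6329 / 11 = -575.36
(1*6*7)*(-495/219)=-6930/73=-94.93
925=925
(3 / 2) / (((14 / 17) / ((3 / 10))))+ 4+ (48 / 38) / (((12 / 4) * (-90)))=217459 / 47880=4.54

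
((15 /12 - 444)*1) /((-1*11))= 161 /4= 40.25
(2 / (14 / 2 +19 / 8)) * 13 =208 / 75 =2.77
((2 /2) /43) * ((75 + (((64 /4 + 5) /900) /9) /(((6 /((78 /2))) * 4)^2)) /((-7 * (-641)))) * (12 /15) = 12961183 /41675256000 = 0.00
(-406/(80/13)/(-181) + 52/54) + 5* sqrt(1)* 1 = 1236893/195480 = 6.33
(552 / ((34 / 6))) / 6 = 276 / 17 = 16.24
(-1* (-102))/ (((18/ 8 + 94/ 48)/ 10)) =24480/ 101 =242.38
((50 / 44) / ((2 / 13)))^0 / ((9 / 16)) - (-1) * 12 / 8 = 59 / 18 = 3.28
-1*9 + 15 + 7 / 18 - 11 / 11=97 / 18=5.39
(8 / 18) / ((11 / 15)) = 0.61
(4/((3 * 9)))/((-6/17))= -0.42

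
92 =92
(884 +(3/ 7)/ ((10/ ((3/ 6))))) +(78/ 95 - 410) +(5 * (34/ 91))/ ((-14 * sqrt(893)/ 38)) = 1263081/ 2660 - 170 * sqrt(893)/ 29939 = 474.67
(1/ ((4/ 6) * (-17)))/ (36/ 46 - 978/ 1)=23/ 254728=0.00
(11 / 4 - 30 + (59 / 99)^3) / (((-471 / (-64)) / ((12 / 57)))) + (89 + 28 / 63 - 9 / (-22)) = 1547001012259 / 17366411502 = 89.08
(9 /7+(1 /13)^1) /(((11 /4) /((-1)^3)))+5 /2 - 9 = -14005 /2002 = -7.00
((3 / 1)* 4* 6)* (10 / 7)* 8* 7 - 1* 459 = 5301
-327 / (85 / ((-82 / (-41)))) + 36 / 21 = -3558 / 595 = -5.98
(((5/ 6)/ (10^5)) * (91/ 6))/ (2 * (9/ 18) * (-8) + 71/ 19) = -1729/ 58320000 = -0.00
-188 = -188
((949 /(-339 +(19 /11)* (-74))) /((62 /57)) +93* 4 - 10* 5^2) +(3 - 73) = 1227709 /24490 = 50.13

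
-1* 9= -9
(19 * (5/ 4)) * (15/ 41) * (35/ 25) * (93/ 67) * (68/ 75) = 210273/ 13735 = 15.31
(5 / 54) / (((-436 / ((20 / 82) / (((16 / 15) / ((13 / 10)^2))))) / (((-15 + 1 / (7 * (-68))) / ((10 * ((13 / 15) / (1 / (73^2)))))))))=464165 / 17412223911936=0.00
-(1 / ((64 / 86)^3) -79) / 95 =501833 / 622592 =0.81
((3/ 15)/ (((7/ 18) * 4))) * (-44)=-198/ 35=-5.66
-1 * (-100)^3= 1000000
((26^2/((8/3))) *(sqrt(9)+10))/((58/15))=98865/116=852.28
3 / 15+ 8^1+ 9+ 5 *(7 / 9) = 949 / 45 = 21.09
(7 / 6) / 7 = 1 / 6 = 0.17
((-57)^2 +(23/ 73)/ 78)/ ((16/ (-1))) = -18499829/ 91104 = -203.06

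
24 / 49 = 0.49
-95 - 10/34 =-1620/17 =-95.29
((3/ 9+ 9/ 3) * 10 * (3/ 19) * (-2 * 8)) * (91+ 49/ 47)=-6921600/ 893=-7750.95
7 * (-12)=-84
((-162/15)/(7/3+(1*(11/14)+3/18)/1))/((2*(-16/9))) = 1701/1840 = 0.92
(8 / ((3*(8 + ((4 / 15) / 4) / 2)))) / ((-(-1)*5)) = 16 / 241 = 0.07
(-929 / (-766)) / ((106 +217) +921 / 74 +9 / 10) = 171865 / 47663584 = 0.00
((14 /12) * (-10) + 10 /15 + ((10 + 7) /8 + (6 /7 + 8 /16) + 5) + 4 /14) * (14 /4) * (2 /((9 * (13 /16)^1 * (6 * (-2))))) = 0.18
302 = 302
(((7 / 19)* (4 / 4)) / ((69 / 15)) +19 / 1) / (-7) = -8338 / 3059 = -2.73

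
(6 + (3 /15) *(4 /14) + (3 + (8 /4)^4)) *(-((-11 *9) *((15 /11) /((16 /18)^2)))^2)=-20973319065 /28672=-731491.32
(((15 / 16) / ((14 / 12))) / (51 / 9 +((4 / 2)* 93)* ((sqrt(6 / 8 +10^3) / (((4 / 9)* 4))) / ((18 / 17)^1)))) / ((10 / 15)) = -25920 / 37079983381 +225990* sqrt(4003) / 37079983381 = 0.00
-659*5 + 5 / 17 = -3294.71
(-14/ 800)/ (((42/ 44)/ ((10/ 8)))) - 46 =-46.02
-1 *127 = -127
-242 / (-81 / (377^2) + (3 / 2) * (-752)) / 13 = 0.02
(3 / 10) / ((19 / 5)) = 3 / 38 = 0.08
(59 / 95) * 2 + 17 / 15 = 2.38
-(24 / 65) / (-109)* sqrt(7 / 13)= 24* sqrt(91) / 92105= 0.00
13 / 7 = 1.86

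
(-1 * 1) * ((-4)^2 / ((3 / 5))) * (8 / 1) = -640 / 3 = -213.33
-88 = -88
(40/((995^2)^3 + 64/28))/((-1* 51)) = -280/346422985840186828941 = -0.00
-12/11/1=-12/11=-1.09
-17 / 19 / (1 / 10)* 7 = -1190 / 19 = -62.63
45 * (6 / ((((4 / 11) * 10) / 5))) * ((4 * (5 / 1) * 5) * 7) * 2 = 519750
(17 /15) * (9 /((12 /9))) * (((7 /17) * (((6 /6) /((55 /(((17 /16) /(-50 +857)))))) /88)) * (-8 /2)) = -357 /104156800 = -0.00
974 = 974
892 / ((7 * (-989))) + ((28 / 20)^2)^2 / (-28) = -4604589 / 17307500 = -0.27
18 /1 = 18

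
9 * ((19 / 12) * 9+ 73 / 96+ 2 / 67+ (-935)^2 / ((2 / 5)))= 42172904217 / 2144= 19670197.86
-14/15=-0.93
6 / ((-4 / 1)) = -1.50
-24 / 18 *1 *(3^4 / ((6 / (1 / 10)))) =-9 / 5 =-1.80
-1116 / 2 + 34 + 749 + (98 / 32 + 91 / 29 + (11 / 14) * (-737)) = -1129885 / 3248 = -347.87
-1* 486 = -486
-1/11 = -0.09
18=18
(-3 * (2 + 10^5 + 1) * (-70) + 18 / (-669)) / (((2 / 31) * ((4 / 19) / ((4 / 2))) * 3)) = 229864145423 / 223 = 1030780921.18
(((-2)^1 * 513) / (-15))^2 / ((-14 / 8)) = -467856 / 175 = -2673.46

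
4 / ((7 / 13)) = 52 / 7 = 7.43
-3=-3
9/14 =0.64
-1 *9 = -9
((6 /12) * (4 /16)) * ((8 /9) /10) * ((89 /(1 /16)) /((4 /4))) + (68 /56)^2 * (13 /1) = 308617 /8820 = 34.99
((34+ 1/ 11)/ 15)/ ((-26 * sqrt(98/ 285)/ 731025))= -18275625 * sqrt(570)/ 4004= -108972.17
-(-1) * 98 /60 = 49 /30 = 1.63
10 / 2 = 5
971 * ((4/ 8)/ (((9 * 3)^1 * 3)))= 971/ 162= 5.99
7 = 7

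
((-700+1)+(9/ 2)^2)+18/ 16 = -5421/ 8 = -677.62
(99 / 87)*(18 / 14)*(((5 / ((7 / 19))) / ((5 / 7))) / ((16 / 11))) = 62073 / 3248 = 19.11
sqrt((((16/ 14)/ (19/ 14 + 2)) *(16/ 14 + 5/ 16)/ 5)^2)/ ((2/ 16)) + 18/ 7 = 5534/ 1645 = 3.36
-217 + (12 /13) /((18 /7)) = -8449 /39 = -216.64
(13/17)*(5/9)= 65/153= 0.42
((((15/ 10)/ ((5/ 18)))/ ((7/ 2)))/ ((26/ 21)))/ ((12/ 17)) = 459/ 260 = 1.77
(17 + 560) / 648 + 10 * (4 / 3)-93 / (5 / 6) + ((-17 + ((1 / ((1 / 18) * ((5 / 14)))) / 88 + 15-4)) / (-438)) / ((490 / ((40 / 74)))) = -91863136837 / 943383672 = -97.38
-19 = -19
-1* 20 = -20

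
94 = 94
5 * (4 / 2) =10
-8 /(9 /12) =-10.67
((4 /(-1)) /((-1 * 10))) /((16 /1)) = 1 /40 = 0.02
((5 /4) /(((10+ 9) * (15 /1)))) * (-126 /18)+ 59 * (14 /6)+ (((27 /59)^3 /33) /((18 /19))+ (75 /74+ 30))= 3214239157381 /19058349684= 168.65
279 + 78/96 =4477/16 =279.81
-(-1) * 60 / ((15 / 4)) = 16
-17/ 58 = -0.29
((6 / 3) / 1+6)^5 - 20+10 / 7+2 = 229260 / 7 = 32751.43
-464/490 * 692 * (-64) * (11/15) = 113022976/3675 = 30754.55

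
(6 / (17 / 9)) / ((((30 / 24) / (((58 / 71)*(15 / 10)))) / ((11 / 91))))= 206712 / 549185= 0.38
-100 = -100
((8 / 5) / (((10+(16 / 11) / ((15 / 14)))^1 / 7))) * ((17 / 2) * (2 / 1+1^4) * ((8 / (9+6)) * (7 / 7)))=62832 / 4685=13.41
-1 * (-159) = 159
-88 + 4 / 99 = -8708 / 99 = -87.96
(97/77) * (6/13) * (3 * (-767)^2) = 1026126.47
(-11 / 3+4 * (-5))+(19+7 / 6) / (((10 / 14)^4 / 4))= 178889 / 625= 286.22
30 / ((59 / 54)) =1620 / 59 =27.46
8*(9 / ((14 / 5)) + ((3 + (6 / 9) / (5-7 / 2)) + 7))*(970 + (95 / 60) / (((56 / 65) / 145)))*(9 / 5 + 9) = 286000943 / 196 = 1459188.48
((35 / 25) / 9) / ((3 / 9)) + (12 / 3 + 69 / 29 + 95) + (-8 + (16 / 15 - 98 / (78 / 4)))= 169437 / 1885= 89.89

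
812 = 812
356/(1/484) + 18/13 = 2239970/13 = 172305.38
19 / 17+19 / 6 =437 / 102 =4.28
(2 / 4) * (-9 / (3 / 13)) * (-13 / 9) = 169 / 6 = 28.17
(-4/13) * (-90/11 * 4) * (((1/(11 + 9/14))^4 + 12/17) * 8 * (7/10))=39.81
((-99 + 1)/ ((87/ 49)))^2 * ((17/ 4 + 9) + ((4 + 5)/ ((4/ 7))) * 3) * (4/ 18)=2790163684/ 68121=40958.94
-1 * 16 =-16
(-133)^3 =-2352637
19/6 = 3.17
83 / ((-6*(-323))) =83 / 1938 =0.04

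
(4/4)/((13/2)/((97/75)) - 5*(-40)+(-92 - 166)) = -194/10277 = -0.02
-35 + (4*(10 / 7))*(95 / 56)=-1240 / 49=-25.31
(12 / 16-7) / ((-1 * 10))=5 / 8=0.62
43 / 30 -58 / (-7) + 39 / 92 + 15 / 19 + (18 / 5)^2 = 21926087 / 917700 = 23.89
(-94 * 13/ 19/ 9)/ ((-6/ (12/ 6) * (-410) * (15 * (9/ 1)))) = -611/ 14197275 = -0.00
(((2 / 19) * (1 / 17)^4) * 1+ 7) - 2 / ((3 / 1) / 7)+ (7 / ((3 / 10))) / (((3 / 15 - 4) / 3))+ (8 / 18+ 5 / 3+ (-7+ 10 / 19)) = -292072919 / 14282091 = -20.45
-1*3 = -3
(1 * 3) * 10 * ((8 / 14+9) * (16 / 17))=32160 / 119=270.25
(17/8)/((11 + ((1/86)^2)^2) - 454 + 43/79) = -9182899486/1912012322385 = -0.00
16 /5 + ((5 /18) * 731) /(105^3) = 13336571 /4167450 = 3.20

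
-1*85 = -85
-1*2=-2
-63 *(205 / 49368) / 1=-0.26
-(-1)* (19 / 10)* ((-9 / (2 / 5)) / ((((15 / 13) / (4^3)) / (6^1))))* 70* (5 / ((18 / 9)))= -2489760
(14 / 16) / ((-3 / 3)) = -7 / 8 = -0.88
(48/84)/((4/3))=3/7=0.43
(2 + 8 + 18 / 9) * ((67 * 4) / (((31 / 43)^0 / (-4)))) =-12864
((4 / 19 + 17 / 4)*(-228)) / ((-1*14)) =1017 / 14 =72.64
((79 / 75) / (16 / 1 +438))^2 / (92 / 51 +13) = 106097 / 291782962500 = 0.00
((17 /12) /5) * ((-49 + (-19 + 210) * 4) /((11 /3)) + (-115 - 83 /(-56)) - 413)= -63121 /672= -93.93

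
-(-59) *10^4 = 590000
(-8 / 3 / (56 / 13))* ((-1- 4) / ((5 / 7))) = 13 / 3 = 4.33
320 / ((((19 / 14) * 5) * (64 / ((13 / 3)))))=3.19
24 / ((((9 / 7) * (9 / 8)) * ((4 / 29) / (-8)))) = -25984 / 27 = -962.37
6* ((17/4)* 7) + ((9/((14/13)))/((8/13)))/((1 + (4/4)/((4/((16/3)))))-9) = 395277/2240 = 176.46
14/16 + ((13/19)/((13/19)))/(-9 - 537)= 1907/2184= 0.87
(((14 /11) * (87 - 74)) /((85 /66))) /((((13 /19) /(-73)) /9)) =-1048572 /85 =-12336.14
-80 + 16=-64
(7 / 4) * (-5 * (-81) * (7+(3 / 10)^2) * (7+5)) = 1206009 / 20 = 60300.45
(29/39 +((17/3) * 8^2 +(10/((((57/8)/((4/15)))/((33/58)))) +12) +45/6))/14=784089/28652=27.37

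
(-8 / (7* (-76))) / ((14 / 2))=2 / 931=0.00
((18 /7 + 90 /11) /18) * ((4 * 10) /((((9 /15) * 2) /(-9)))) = -13800 /77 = -179.22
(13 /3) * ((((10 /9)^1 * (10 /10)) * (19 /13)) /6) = 95 /81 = 1.17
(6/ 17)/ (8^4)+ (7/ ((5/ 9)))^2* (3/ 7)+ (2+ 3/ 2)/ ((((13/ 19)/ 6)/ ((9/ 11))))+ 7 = 12465635813/ 124467200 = 100.15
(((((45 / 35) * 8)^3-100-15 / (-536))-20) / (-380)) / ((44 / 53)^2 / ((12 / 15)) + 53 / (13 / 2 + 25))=-4500127036953 / 4493279788480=-1.00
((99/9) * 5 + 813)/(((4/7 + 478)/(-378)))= -1148364/1675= -685.59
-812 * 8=-6496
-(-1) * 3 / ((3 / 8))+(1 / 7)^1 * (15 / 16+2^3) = 1039 / 112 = 9.28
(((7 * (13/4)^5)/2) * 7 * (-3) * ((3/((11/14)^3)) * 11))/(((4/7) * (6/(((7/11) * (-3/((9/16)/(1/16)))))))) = 305775751099/2725888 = 112174.73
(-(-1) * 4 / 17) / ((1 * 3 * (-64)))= -1 / 816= -0.00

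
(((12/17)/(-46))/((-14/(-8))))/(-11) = 24/30107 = 0.00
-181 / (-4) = 181 / 4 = 45.25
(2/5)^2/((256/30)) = 3/160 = 0.02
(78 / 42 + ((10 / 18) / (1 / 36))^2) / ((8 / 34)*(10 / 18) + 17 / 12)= 1721556 / 6629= 259.70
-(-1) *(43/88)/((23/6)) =0.13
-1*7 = -7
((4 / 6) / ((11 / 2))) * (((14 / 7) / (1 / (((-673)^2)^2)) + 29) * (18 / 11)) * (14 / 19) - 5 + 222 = 137857224824179 / 2299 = 59963995138.83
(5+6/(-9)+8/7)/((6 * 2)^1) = 115/252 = 0.46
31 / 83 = 0.37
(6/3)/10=1/5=0.20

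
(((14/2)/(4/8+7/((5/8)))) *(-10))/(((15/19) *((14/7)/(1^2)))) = -1330/351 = -3.79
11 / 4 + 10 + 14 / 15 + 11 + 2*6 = 36.68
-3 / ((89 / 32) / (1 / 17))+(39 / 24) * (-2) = -20053 / 6052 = -3.31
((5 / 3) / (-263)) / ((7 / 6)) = -10 / 1841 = -0.01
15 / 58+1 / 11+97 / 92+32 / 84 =1100005 / 616308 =1.78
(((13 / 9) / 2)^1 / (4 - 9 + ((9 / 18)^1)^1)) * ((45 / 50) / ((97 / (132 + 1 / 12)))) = -4121 / 20952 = -0.20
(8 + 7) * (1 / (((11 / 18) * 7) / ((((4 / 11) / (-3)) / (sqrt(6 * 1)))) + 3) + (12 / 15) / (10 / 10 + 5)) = 285754 / 143309 - 10164 * sqrt(6) / 143309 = 1.82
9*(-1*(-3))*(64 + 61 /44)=77679 /44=1765.43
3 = 3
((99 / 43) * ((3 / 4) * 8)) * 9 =5346 / 43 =124.33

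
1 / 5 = 0.20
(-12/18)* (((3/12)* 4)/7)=-0.10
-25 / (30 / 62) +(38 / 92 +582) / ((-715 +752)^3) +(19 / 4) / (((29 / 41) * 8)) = -164816390485 / 3243412896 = -50.82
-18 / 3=-6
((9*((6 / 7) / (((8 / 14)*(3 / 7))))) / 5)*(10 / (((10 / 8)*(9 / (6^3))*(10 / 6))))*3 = 54432 / 25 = 2177.28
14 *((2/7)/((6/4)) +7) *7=2114/3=704.67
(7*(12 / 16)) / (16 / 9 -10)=-189 / 296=-0.64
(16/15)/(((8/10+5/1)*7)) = 0.03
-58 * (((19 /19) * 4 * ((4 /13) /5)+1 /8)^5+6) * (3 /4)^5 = -82.68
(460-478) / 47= -18 / 47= -0.38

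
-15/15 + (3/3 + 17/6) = 17/6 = 2.83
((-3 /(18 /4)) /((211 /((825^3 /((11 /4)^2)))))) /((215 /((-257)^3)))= 168048470700000 /9073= 18521819761.93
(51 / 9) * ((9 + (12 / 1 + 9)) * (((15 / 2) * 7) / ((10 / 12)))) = 10710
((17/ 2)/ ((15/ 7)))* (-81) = -3213/ 10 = -321.30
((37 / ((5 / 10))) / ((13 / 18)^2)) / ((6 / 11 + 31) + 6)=263736 / 69797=3.78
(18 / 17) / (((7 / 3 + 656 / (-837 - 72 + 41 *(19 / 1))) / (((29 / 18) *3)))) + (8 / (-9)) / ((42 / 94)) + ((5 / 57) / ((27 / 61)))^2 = -572041439644 / 149100765471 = -3.84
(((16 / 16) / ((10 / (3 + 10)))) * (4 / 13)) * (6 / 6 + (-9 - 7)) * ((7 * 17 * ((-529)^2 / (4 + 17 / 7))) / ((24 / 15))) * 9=-699322659 / 4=-174830664.75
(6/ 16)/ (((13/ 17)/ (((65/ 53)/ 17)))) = 15/ 424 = 0.04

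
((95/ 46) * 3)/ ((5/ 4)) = 114/ 23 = 4.96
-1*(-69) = 69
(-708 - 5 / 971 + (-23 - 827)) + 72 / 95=-143648273 / 92245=-1557.25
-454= -454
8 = 8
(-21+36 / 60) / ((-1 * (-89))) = -102 / 445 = -0.23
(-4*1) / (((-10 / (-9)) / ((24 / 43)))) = -432 / 215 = -2.01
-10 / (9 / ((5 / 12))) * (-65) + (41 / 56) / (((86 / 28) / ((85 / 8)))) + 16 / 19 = 23624237 / 705888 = 33.47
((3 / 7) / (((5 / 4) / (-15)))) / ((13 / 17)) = -612 / 91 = -6.73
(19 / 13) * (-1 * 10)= -190 / 13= -14.62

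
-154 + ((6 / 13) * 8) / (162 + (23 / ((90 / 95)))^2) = -487385362 / 3164941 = -154.00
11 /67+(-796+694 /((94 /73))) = -256.88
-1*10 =-10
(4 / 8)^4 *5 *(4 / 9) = 5 / 36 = 0.14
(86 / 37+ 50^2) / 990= 15431 / 6105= 2.53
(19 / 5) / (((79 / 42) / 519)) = 414162 / 395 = 1048.51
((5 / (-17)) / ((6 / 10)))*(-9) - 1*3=24 / 17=1.41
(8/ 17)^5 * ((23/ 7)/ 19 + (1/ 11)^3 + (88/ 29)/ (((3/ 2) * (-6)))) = -247507124224/ 65601657230571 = -0.00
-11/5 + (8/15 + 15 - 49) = -107/3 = -35.67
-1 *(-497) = 497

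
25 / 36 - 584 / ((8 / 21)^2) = -289687 / 72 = -4023.43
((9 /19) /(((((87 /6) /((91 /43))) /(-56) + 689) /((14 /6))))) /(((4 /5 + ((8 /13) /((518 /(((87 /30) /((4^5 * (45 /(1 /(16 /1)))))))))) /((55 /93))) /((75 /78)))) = 7805147750400000 /4047444102038468707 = 0.00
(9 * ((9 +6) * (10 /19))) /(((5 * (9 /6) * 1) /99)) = 17820 /19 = 937.89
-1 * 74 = -74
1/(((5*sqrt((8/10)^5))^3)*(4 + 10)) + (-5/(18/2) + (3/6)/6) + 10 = 9.53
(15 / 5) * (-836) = -2508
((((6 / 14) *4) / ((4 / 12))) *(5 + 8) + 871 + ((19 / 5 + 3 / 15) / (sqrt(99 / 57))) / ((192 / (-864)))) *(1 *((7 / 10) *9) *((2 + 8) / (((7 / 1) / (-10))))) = -590850 / 7 + 540 *sqrt(627) / 11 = -83177.91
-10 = -10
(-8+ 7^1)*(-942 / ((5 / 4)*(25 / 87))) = 327816 / 125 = 2622.53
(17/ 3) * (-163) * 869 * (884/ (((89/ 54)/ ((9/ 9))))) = -38316080088/ 89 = -430517753.80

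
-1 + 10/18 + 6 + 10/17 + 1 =1093/153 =7.14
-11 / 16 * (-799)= 8789 / 16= 549.31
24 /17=1.41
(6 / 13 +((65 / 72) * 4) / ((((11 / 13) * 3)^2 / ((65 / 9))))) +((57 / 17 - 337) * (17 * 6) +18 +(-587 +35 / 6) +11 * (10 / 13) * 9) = -39578368408 / 1146717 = -34514.50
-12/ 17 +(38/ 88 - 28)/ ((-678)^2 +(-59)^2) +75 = 89062231/ 1198780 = 74.29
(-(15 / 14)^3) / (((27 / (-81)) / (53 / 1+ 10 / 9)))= 547875 / 2744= 199.66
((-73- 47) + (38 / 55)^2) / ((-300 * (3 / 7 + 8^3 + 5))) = 632723 / 821741250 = 0.00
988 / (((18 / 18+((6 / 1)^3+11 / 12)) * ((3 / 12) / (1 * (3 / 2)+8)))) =450528 / 2615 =172.29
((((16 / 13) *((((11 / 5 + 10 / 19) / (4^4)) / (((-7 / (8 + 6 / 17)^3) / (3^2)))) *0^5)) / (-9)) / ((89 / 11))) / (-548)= 0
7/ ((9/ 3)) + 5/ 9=26/ 9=2.89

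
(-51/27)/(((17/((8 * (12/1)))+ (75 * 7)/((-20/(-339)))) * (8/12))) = -272/854297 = -0.00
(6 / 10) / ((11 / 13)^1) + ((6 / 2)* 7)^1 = 1194 / 55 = 21.71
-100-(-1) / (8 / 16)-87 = -185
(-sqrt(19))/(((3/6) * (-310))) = 0.03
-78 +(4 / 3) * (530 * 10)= 20966 / 3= 6988.67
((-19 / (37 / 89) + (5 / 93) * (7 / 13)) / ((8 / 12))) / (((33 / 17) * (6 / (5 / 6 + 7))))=-408114019 / 8857134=-46.08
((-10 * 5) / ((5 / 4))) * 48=-1920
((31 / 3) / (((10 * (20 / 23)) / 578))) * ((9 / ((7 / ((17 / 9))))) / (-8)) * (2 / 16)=-3502969 / 134400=-26.06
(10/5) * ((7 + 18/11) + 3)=256/11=23.27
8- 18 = -10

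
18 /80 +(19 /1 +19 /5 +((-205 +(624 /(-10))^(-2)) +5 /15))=-88408507 /486720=-181.64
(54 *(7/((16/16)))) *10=3780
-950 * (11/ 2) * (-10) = 52250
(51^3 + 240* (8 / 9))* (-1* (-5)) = 1992965 / 3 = 664321.67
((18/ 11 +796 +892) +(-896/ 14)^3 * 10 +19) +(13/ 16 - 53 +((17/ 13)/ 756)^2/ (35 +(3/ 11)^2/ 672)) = -377218651486917621317/ 143988480011376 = -2619783.55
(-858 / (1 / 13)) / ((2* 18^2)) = -1859 / 108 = -17.21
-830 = -830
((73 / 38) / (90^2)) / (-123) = -73 / 37859400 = -0.00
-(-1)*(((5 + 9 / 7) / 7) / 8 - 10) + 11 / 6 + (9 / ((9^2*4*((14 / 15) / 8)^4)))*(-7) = -1088288 / 1029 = -1057.62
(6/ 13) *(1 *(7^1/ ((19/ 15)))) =630/ 247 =2.55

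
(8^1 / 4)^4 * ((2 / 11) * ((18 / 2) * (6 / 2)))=864 / 11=78.55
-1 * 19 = -19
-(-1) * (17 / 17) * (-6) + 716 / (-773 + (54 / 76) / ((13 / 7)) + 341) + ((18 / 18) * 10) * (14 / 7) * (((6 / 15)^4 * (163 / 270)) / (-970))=-165009725542 / 21544003125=-7.66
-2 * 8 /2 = -8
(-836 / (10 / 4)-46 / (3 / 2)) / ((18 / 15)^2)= -6845 / 27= -253.52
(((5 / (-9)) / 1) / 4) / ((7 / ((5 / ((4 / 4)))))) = -25 / 252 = -0.10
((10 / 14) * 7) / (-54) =-5 / 54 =-0.09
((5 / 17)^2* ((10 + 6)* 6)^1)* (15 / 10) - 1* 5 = 2155 / 289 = 7.46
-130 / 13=-10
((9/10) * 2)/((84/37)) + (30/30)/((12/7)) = 1.38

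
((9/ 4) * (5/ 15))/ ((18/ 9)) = 3/ 8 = 0.38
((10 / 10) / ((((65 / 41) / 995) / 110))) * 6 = 5384940 / 13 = 414226.15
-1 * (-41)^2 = -1681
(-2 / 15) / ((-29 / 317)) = 634 / 435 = 1.46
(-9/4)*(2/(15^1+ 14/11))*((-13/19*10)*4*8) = 205920/3401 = 60.55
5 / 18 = 0.28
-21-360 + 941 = 560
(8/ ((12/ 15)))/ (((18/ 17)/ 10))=850/ 9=94.44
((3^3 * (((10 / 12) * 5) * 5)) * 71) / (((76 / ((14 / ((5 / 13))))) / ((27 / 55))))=7850115 / 836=9390.09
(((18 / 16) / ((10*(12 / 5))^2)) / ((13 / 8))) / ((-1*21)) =-1 / 17472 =-0.00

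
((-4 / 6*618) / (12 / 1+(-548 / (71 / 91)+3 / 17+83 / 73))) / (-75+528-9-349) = 18150866 / 2883873485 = 0.01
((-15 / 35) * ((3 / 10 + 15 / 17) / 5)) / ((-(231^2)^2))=67 / 1882445345550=0.00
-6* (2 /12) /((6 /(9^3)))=-243 /2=-121.50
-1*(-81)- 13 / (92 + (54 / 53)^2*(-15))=17353211 / 214688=80.83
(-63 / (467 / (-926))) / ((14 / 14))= 58338 / 467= 124.92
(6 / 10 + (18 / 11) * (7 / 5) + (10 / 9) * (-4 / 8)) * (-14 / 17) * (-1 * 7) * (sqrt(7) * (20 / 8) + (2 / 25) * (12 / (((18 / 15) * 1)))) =26656 / 2475 + 3332 * sqrt(7) / 99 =99.82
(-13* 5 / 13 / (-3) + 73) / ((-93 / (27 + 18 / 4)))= -784 / 31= -25.29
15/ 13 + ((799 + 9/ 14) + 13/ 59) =8601321/ 10738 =801.02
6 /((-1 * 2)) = -3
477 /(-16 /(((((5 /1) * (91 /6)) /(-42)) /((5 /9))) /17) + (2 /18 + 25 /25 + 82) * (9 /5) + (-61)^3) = -10335 /4912867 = -0.00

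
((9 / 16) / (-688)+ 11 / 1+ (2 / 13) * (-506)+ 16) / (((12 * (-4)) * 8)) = 7276405 / 54951936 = 0.13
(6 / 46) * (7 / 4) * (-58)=-609 / 46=-13.24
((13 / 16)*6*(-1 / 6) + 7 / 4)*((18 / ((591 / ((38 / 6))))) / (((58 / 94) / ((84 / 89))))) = 281295 / 1016914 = 0.28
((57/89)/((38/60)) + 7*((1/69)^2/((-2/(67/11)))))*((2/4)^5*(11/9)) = 9385039/244067904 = 0.04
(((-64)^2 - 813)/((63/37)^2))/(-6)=-91723/486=-188.73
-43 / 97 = -0.44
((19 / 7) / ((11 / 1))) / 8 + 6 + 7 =8027 / 616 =13.03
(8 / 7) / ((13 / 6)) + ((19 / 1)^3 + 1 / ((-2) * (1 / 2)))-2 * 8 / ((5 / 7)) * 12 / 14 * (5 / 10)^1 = 3116262 / 455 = 6848.93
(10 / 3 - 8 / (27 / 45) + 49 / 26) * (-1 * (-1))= -211 / 26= -8.12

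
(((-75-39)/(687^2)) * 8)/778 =-152/61198647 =-0.00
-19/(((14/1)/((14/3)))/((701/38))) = -701/6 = -116.83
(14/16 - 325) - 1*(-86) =-1905/8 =-238.12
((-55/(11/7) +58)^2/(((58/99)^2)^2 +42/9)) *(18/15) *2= 304893173574/1148986585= 265.36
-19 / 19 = -1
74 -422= -348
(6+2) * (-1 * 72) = -576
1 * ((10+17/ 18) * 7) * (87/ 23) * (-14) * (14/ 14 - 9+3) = 20285.29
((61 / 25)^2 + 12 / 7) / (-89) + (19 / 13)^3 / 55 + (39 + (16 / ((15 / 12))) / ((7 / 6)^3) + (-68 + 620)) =276208070637899 / 461091255625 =599.03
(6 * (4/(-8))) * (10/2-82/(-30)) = -116/5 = -23.20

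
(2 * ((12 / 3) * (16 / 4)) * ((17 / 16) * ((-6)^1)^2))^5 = 2747306344218624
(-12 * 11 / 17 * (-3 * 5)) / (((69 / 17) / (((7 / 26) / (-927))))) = -770 / 92391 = -0.01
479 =479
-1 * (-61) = 61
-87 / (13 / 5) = -435 / 13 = -33.46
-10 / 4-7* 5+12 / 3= -67 / 2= -33.50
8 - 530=-522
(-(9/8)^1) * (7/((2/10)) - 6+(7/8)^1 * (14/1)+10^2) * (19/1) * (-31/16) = 2995065/512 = 5849.74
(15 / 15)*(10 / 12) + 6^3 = 1301 / 6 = 216.83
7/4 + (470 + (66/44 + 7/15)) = 28423/60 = 473.72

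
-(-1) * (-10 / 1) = -10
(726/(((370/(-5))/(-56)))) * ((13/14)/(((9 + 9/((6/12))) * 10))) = 3146/1665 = 1.89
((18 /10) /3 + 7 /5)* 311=622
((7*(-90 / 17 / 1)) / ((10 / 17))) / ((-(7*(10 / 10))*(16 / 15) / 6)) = 50.62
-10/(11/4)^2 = -160/121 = -1.32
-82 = -82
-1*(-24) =24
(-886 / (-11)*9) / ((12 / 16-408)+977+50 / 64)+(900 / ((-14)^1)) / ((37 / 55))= -4904379738 / 52014193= -94.29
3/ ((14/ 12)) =18/ 7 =2.57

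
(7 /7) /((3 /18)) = 6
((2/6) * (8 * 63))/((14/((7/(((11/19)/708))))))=1129968/11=102724.36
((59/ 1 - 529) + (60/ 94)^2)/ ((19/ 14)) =-14522620/ 41971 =-346.02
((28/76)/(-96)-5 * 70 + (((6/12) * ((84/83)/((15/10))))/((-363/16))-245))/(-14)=1557115675/36636864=42.50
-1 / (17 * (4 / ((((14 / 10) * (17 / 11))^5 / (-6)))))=1403737447 / 12078825000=0.12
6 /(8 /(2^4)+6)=12 /13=0.92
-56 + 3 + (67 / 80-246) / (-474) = -1990147 / 37920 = -52.48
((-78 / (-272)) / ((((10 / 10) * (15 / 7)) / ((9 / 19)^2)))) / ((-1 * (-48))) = 2457 / 3927680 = 0.00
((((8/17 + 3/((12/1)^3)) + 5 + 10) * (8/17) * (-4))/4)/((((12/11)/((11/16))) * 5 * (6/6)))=-3666421/3995136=-0.92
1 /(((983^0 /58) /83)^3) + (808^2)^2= 537793907640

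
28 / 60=7 / 15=0.47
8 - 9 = -1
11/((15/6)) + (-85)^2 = 36147/5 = 7229.40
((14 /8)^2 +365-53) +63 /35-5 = 24949 /80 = 311.86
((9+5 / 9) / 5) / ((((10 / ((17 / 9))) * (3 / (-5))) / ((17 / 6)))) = -12427 / 7290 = -1.70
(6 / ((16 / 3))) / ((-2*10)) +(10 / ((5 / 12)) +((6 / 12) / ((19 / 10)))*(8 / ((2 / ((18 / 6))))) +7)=103669 / 3040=34.10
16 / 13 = 1.23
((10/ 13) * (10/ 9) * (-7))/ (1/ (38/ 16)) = -3325/ 234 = -14.21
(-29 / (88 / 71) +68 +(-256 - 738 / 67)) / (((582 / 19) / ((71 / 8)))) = -64.44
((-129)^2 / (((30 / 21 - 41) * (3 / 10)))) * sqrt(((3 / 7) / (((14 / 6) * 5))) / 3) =-11094 * sqrt(15) / 277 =-155.12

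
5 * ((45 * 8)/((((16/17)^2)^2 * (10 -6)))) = 18792225/32768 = 573.49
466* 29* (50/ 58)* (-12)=-139800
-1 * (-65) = 65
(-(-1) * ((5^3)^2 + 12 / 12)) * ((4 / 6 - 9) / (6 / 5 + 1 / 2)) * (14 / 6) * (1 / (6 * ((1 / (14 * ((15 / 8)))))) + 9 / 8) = -150400250 / 153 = -983008.17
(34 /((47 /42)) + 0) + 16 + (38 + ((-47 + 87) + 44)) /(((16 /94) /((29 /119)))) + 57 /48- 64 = 14160639 /89488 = 158.24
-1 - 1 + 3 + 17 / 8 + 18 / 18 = 33 / 8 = 4.12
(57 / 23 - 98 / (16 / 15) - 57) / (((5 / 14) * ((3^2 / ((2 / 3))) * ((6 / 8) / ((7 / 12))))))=-146657 / 6210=-23.62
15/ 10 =3/ 2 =1.50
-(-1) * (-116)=-116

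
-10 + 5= -5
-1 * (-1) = 1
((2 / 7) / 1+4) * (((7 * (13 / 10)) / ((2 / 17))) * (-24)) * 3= -23868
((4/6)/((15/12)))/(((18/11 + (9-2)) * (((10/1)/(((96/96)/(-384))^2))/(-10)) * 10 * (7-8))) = 11/262656000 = 0.00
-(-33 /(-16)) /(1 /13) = -429 /16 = -26.81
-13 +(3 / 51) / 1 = -220 / 17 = -12.94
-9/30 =-3/10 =-0.30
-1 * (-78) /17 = 78 /17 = 4.59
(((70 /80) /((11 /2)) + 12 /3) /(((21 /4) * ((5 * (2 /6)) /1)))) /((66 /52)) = 1586 /4235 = 0.37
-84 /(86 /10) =-420 /43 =-9.77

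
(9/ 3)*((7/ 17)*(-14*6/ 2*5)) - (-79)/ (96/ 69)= -110231/ 544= -202.63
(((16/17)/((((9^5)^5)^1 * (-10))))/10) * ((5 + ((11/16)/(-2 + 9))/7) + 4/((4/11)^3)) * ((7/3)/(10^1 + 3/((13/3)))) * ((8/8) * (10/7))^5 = -299650000/199578933576404562205953911132163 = -0.00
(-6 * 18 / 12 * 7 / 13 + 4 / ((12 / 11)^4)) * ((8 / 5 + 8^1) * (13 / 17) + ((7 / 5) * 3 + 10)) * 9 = -249490229 / 636480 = -391.98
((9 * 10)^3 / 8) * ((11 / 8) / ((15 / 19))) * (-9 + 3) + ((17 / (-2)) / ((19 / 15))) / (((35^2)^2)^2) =-952256.25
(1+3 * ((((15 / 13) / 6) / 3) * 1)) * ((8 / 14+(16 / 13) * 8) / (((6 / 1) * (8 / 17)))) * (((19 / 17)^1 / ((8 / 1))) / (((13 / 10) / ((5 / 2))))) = 1.18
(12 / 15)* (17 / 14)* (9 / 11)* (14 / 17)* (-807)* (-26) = 755352 / 55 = 13733.67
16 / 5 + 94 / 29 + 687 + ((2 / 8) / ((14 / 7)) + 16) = 823097 / 1160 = 709.57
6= 6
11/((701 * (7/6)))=66/4907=0.01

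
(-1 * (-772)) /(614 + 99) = 772 /713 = 1.08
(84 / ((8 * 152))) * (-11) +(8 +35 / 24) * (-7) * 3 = -60613 / 304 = -199.38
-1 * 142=-142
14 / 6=7 / 3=2.33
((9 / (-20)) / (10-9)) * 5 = -9 / 4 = -2.25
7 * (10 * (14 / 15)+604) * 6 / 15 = 5152 / 3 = 1717.33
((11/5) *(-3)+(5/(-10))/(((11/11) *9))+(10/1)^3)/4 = 89401/360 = 248.34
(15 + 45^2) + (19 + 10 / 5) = 2061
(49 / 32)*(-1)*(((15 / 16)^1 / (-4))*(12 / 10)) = 441 / 1024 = 0.43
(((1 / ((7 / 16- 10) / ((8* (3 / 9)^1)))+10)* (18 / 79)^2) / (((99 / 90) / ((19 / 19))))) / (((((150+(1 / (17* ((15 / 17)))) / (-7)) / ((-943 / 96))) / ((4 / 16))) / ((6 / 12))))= -0.00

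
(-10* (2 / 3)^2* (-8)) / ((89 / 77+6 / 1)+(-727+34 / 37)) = -455840 / 9216981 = -0.05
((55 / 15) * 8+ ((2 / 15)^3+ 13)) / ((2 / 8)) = 169.34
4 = 4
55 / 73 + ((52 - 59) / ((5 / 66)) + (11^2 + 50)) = 28964 / 365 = 79.35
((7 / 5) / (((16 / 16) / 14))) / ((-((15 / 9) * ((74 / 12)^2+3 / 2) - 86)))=10584 / 10865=0.97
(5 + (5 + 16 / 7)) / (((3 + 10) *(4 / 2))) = 43 / 91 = 0.47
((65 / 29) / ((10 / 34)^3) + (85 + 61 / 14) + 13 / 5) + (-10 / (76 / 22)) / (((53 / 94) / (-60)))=4988853717 / 10221050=488.10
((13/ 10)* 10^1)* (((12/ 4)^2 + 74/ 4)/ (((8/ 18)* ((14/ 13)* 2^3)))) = 83655/ 896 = 93.36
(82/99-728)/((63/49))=-503930/891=-565.58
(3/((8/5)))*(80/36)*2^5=400/3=133.33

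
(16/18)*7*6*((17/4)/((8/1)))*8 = 476/3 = 158.67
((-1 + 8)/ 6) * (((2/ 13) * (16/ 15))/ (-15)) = -112/ 8775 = -0.01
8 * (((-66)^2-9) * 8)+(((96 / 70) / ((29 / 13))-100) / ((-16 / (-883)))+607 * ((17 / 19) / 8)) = 42086205699 / 154280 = 272791.07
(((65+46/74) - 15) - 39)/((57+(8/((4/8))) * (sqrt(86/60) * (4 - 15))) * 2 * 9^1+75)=-75680 * sqrt(1290)/812338293 - 789050/812338293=-0.00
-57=-57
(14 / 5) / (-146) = -7 / 365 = -0.02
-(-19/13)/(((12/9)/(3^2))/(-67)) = -34371/52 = -660.98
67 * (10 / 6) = 335 / 3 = 111.67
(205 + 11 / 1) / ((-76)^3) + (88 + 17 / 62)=150156391 / 1701032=88.27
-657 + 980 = 323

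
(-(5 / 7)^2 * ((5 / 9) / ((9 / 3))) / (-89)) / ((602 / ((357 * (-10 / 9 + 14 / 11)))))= 17000 / 167082993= 0.00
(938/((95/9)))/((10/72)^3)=393869952/11875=33168.00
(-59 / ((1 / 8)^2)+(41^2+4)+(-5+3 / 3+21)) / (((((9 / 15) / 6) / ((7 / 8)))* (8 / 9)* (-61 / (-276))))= -92373.75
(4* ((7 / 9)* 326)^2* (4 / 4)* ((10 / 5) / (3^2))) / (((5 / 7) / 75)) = 1458106720 / 243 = 6000439.18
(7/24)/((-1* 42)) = -0.01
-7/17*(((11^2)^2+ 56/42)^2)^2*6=-52125977473155687374/459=-113564221074413262.25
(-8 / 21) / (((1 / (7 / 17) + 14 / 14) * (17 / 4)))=-4 / 153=-0.03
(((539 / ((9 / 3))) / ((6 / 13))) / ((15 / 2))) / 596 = 7007 / 80460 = 0.09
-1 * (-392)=392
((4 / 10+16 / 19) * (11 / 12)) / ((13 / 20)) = 1298 / 741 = 1.75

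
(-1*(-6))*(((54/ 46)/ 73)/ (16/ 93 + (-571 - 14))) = -15066/ 91319131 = -0.00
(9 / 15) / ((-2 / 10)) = -3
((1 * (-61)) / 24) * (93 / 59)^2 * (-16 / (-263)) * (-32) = 11255232 / 915503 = 12.29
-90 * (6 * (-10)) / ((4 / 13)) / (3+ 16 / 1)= 923.68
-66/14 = -33/7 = -4.71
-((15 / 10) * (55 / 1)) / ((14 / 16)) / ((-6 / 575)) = 9035.71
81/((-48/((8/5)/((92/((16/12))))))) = -0.04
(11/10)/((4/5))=11/8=1.38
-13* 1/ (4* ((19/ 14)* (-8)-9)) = 91/ 556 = 0.16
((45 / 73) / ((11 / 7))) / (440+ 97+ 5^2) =315 / 451286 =0.00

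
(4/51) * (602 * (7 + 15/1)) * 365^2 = 7057727600/51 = 138386815.69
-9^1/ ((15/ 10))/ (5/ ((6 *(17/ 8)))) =-153/ 10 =-15.30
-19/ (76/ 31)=-31/ 4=-7.75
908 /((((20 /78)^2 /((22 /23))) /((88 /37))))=668436912 /21275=31418.89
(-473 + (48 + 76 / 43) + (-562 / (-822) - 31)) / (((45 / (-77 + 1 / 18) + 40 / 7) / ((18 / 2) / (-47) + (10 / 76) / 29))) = 150495009221753 / 9104124430452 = 16.53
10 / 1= 10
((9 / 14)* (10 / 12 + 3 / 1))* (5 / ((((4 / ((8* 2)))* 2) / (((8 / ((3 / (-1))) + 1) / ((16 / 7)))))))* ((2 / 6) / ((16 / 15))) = -2875 / 512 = -5.62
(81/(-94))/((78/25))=-0.28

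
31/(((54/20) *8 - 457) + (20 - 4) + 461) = 155/208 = 0.75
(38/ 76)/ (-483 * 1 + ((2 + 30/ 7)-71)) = -7/ 7668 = -0.00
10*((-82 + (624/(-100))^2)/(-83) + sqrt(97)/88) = 5*sqrt(97)/44 + 53828/10375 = 6.31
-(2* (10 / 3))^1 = -20 / 3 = -6.67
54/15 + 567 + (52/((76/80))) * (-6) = 23007/95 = 242.18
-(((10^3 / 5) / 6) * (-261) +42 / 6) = 8693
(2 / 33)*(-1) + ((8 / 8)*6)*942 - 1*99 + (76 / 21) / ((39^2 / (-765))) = 216710141 / 39039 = 5551.12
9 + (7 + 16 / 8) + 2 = 20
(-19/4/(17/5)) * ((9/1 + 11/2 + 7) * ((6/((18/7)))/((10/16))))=-5719/51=-112.14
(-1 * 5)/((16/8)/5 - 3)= 25/13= 1.92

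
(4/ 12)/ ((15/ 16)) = 16/ 45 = 0.36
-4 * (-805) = 3220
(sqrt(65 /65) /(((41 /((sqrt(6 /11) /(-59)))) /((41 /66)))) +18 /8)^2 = 1125870281 /222394128 - 3 * sqrt(66) /28556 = 5.06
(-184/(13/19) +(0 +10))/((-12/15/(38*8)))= 1279080/13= 98390.77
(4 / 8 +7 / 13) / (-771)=-9 / 6682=-0.00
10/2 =5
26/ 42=13/ 21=0.62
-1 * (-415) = 415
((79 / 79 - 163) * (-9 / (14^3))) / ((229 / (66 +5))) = 51759 / 314188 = 0.16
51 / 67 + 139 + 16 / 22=103540 / 737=140.49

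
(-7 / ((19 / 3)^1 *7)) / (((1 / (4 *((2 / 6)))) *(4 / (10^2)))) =-100 / 19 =-5.26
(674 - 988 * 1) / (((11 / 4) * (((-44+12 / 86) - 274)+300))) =6751 / 1056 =6.39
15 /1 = 15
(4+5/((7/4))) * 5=240/7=34.29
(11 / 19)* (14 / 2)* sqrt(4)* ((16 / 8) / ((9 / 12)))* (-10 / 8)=-1540 / 57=-27.02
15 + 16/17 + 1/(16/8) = 559/34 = 16.44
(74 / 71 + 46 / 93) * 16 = 162368 / 6603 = 24.59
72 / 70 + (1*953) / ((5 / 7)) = 46733 / 35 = 1335.23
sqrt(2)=1.41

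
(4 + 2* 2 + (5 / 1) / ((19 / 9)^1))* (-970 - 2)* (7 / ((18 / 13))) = -968058 / 19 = -50950.42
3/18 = 1/6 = 0.17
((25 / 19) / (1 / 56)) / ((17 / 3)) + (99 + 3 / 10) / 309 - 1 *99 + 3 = -27505327 / 332690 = -82.68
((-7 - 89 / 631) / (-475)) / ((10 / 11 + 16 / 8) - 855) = -49566 / 2809322425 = -0.00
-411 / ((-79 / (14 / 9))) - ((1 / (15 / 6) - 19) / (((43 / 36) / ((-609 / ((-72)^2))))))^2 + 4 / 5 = 15554857147 / 2804563200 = 5.55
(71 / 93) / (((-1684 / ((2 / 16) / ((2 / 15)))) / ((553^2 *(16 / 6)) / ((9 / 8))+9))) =-6948066745 / 22552128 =-308.09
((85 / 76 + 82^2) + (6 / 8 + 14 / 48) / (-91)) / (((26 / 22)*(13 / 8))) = 3501.83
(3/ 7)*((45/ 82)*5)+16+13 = 30.18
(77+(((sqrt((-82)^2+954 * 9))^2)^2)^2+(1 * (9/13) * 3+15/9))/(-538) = -2142719736113193149/20982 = -102121806124925.80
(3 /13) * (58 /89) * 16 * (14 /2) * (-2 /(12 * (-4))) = 812 /1157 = 0.70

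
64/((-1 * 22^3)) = -8/1331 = -0.01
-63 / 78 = -21 / 26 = -0.81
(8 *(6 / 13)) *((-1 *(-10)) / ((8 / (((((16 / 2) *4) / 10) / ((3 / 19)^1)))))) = 1216 / 13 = 93.54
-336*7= -2352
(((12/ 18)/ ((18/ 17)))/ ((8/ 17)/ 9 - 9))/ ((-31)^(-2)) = -277729/ 4107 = -67.62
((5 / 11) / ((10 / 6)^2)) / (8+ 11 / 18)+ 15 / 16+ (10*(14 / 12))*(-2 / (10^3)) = 381853 / 409200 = 0.93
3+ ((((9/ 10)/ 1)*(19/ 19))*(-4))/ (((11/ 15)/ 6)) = -291/ 11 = -26.45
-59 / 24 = -2.46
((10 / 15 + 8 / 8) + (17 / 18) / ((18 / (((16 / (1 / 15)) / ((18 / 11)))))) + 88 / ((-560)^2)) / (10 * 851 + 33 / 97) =8650719281 / 7863411376800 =0.00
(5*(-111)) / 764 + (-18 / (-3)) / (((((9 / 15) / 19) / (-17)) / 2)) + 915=-4236935 / 764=-5545.73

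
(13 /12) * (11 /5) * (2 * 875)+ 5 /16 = 200215 /48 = 4171.15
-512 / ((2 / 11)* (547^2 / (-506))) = 1424896 / 299209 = 4.76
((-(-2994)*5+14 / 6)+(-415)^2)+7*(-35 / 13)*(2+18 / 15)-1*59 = 7296043 / 39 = 187078.03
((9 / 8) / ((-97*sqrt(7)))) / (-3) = 3*sqrt(7) / 5432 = 0.00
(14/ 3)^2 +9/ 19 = 3805/ 171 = 22.25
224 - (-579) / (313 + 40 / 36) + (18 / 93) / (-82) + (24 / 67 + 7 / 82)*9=110659511993 / 481477678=229.83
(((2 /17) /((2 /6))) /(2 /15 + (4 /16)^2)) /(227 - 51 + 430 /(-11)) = 2640 /200549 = 0.01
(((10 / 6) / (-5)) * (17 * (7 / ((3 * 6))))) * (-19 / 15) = 2261 / 810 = 2.79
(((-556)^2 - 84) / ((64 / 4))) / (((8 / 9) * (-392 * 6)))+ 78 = 1725075 / 25088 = 68.76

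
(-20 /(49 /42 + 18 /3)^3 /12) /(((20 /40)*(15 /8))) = -384 /79507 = -0.00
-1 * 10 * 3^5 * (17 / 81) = -510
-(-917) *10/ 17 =9170/ 17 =539.41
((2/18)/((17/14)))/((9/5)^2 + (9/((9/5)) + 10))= 175/34884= 0.01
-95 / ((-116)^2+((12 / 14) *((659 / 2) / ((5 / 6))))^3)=-4073125 / 1669643881928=-0.00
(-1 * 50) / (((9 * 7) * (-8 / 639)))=1775 / 28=63.39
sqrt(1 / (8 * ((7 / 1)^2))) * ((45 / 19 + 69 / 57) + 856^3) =31679495.95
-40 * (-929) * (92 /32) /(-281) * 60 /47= -6410100 /13207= -485.36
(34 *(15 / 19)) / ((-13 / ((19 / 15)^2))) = -646 / 195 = -3.31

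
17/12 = 1.42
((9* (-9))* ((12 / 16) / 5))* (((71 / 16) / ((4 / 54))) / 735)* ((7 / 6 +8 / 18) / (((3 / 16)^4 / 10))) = -3162624 / 245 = -12908.67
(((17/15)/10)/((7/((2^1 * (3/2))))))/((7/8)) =68/1225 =0.06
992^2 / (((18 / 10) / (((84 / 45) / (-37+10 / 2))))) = -861056 / 27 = -31890.96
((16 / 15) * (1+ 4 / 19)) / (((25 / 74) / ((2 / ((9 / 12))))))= 10.19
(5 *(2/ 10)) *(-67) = -67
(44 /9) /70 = 22 /315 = 0.07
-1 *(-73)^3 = 389017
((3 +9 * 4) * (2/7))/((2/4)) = 156/7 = 22.29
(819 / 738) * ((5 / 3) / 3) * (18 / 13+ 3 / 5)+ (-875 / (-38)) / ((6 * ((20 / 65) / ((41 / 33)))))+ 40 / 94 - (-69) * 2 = 155.15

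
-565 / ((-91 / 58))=32770 / 91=360.11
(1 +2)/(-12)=-1/4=-0.25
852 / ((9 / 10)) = 2840 / 3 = 946.67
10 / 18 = 5 / 9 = 0.56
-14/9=-1.56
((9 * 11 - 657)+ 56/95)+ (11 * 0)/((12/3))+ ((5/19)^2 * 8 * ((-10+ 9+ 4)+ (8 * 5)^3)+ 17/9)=567002551/16245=34903.20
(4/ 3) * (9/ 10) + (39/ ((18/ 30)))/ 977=6187/ 4885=1.27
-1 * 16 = -16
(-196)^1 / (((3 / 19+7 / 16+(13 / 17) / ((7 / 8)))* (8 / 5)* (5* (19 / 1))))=-46648 / 53155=-0.88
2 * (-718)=-1436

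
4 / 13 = 0.31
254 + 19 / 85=21609 / 85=254.22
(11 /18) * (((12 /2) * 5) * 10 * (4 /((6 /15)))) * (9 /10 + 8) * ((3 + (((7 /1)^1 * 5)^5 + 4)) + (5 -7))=2570946026000 /3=856982008666.67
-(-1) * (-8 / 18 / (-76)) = 1 / 171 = 0.01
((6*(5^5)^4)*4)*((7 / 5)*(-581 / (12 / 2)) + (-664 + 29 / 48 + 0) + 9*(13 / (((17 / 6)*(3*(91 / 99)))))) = -427068500518798828125 / 238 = -1794405464364700958.51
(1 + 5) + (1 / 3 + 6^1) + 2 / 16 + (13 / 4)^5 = 1152151 / 3072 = 375.05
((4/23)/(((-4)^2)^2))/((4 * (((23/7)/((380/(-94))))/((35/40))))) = -4655/25459712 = -0.00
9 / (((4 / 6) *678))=9 / 452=0.02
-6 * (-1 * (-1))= -6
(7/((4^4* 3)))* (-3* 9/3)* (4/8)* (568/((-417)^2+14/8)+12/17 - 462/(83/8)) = 225790046349/125624242304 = 1.80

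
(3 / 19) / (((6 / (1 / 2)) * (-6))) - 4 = -1825 / 456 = -4.00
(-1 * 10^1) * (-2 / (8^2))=5 / 16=0.31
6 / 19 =0.32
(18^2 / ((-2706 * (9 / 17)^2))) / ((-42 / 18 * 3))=578 / 9471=0.06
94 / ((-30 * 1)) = -47 / 15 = -3.13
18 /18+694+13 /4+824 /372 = 260573 /372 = 700.47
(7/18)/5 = 7/90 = 0.08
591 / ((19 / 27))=15957 / 19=839.84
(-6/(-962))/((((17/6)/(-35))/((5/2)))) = -1575/8177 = -0.19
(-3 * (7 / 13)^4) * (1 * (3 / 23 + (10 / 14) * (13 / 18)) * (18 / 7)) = -275331 / 656903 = -0.42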